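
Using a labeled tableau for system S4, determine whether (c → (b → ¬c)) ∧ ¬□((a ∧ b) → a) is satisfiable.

1. (c → (b → ¬c)) ∧ ¬□((a ∧ b) → a), u
2. c → (b → ¬c), u
3. ¬□((a ∧ b) → a), u
4. b → ¬c, u
5. ¬c, u
6. ¬((a ∧ b) → a), v
7. a ∧ b, v
8. ¬a, v
9. a, v
10. b, v
Accessibility: uRu, uRv, vRv
Branch closes: a and ¬a both at v.
(One branch shown.) All branches close.

No, unsatisfiable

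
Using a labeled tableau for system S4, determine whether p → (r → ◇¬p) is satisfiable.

1. p → (r → ◇¬p), 0
2. r → ◇¬p, 0   [→-rule on 1 (branches; this branch)]
3. ◇¬p, 0   [→-rule on 2 (branches; this branch)]
4. ¬p, 1   [◇-rule on 3: fresh world 1, 0R1]
Accessibility: 0R0, 0R1, 1R1

Yes, satisfiable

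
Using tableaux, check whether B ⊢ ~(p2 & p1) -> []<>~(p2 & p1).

Tableau for the negation ~(~(p2 & p1) -> []<>~(p2 & p1)):
1. ~(~(p2 & p1) -> []<>~(p2 & p1)), 0
2. ~(p2 & p1), 0   [~->-rule on 1]
3. ~[]<>~(p2 & p1), 0   [~->-rule on 1]
4. ~p1, 0   [~&-rule on 2 (branches; this branch)]
5. ~<>~(p2 & p1), 1   [~[]-rule on 3: fresh world 1, 0R1]
6. p2 & p1, 0   [~<>-rule on 5 via 1R0]
7. p2, 0   [&-rule on 6]
8. p1, 0   [&-rule on 6]
Accessibility: 0R0, 0R1, 1R0, 1R1
Branch closes: p1 and ~p1 both at 0.
Every branch of the negation's tableau closes; the branch above is one of them.

Valid in B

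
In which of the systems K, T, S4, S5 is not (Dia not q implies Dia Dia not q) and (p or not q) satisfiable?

K

K-tableau for the formula:
1. not (Dia not q implies Dia Dia not q) and (p or not q), u
2. not (Dia not q implies Dia Dia not q), u   [and-rule on 1]
3. p or not q, u   [and-rule on 1]
4. Dia not q, u   [neg-implies-rule on 2]
5. not Dia Dia not q, u   [neg-implies-rule on 2]
6. not q, u   [or-rule on 3 (branches; this branch)]
7. not q, v   [Dia-rule on 4: fresh world v, uRv]
8. not Dia not q, v   [neg-Dia-rule on 5 via uRv]
Accessibility: uRv
Complete open branch: satisfiable in K.
T-tableau for the formula:
1. not (Dia not q implies Dia Dia not q) and (p or not q), u
2. not (Dia not q implies Dia Dia not q), u   [and-rule on 1]
3. p or not q, u   [and-rule on 1]
4. Dia not q, u   [neg-implies-rule on 2]
5. not Dia Dia not q, u   [neg-implies-rule on 2]
6. not Dia not q, u   [neg-Dia-rule on 5 via uRu]
7. q, u   [neg-Dia-rule on 6 via uRu]
8. p, u   [or-rule on 3 (branches; this branch)]
9. not q, v   [Dia-rule on 4: fresh world v, uRv]
10. not Dia not q, v   [neg-Dia-rule on 5 via uRv]
11. q, v   [neg-Dia-rule on 6 via uRv]
Accessibility: uRu, uRv, vRv
Branch closes: q and not q both at v.
Every branch closes (one shown): unsatisfiable in T, hence also in S4, S5 (every S4/S5-frame is a T-frame).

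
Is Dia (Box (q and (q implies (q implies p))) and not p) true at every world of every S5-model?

Not valid

Tableau for the negation not Dia (Box (q and (q implies (q implies p))) and not p):
1. not Dia (Box (q and (q implies (q implies p))) and not p), 0
2. not (Box (q and (q implies (q implies p))) and not p), 0
3. p, 0
Accessibility: 0R0
The negation has an open branch (countermodel exists).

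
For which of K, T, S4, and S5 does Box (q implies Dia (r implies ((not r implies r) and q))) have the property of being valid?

K-tableau for the negation not Box (q implies Dia (r implies ((not r implies r) and q))):
1. not Box (q implies Dia (r implies ((not r implies r) and q))), u
2. not (q implies Dia (r implies ((not r implies r) and q))), v
3. q, v
4. not Dia (r implies ((not r implies r) and q)), v
Accessibility: uRv
Complete open branch: countermodel on a K-frame, so not valid in K.
T-tableau for the negation not Box (q implies Dia (r implies ((not r implies r) and q))):
1. not Box (q implies Dia (r implies ((not r implies r) and q))), u
2. not (q implies Dia (r implies ((not r implies r) and q))), v
3. q, v
4. not Dia (r implies ((not r implies r) and q)), v
5. not (r implies ((not r implies r) and q)), v
6. r, v
7. not ((not r implies r) and q), v
8. not (not r implies r), v
9. not r, v
Accessibility: uRu, uRv, vRv
Branch closes: r and not r both at v.
Every branch closes (one shown): valid in T, hence also in S4, S5 (every theorem of T is a theorem of S4 and S5).

T, S4, S5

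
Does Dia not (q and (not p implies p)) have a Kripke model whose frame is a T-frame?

Satisfiable

1. Dia not (q and (not p implies p)), 0
2. not (q and (not p implies p)), 1   [Dia-rule on 1: fresh world 1, 0R1]
3. not (not p implies p), 1   [neg-and-rule on 2 (branches; this branch)]
4. not p, 1   [neg-implies-rule on 3]
Accessibility: 0R0, 0R1, 1R1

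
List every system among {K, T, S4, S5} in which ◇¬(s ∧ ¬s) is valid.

K-tableau for the negation ¬◇¬(s ∧ ¬s):
1. ¬◇¬(s ∧ ¬s), w0
Complete open branch: countermodel on a K-frame, so not valid in K.
T-tableau for the negation ¬◇¬(s ∧ ¬s):
1. ¬◇¬(s ∧ ¬s), w0
2. s ∧ ¬s, w0
3. s, w0
4. ¬s, w0
Accessibility: w0Rw0
Branch closes: s and ¬s both at w0.
Every branch closes (one shown): valid in T, hence also in S4, S5 (every theorem of T is a theorem of S4 and S5).

T, S4, S5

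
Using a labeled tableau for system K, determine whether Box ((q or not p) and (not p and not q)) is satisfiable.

1. Box ((q or not p) and (not p and not q)), 0

Yes, satisfiable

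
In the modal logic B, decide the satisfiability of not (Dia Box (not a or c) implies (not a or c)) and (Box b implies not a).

No, unsatisfiable

1. not (Dia Box (not a or c) implies (not a or c)) and (Box b implies not a), u
2. not (Dia Box (not a or c) implies (not a or c)), u
3. Box b implies not a, u
4. Dia Box (not a or c), u
5. not (not a or c), u
6. a, u
7. not c, u
8. not Box b, u
9. Box (not a or c), v
10. not a or c, u
11. not a or c, v
12. c, u
Accessibility: uRu, uRv, vRu, vRv
Branch closes: c and not c both at u.
(One branch shown.) All branches close.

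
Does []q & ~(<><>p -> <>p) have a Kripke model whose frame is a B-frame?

1. []q & ~(<><>p -> <>p), u
2. []q, u   [&-rule on 1]
3. ~(<><>p -> <>p), u   [&-rule on 1]
4. <><>p, u   [~->-rule on 3]
5. ~<>p, u   [~->-rule on 3]
6. q, u   [[]-rule on 2 via uRu]
7. ~p, u   [~<>-rule on 5 via uRu]
8. <>p, v   [<>-rule on 4: fresh world v, uRv]
9. q, v   [[]-rule on 2 via uRv]
10. ~p, v   [~<>-rule on 5 via uRv]
11. p, w   [<>-rule on 8: fresh world w, vRw]
Accessibility: uRu, uRv, vRu, vRv, vRw, wRv, wRw

Yes, satisfiable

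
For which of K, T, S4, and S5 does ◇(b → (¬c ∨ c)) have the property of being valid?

T, S4, S5

T-tableau for the negation ¬◇(b → (¬c ∨ c)):
1. ¬◇(b → (¬c ∨ c)), u
2. ¬(b → (¬c ∨ c)), u   [¬◇-rule on 1 via uRu]
3. b, u   [¬→-rule on 2]
4. ¬(¬c ∨ c), u   [¬→-rule on 2]
5. c, u   [¬∨-rule on 4]
6. ¬c, u   [¬∨-rule on 4]
Accessibility: uRu
Branch closes: c and ¬c both at u.
Every branch closes (one shown): valid in T, hence also in S4, S5 (every theorem of T is a theorem of S4 and S5).
K-tableau for the negation ¬◇(b → (¬c ∨ c)):
1. ¬◇(b → (¬c ∨ c)), u
Complete open branch: countermodel on a K-frame, so not valid in K.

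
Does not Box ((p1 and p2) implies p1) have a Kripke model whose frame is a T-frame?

1. not Box ((p1 and p2) implies p1), u
2. not ((p1 and p2) implies p1), v
3. p1 and p2, v
4. not p1, v
5. p1, v
6. p2, v
Accessibility: uRu, uRv, vRv
Branch closes: p1 and not p1 both at v.
All branches of the tableau close; one closing branch shown above.

No, unsatisfiable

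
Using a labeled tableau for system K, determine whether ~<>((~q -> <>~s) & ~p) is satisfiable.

Satisfiable

1. ~<>((~q -> <>~s) & ~p), 0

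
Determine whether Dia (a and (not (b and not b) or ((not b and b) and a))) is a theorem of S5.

Invalid (countermodel exists)

Tableau for the negation not Dia (a and (not (b and not b) or ((not b and b) and a))):
1. not Dia (a and (not (b and not b) or ((not b and b) and a))), 0
2. not (a and (not (b and not b) or ((not b and b) and a))), 0
3. not a, 0
Accessibility: 0R0
The negation has an open branch (countermodel exists).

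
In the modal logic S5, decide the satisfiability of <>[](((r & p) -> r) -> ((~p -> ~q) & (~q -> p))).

1. <>[](((r & p) -> r) -> ((~p -> ~q) & (~q -> p))), u
2. [](((r & p) -> r) -> ((~p -> ~q) & (~q -> p))), v
3. ((r & p) -> r) -> ((~p -> ~q) & (~q -> p)), u
4. ((r & p) -> r) -> ((~p -> ~q) & (~q -> p)), v
5. (~p -> ~q) & (~q -> p), u
6. ~p -> ~q, u
7. ~q -> p, u
8. (~p -> ~q) & (~q -> p), v
9. ~p -> ~q, v
10. ~q -> p, v
11. ~q, u
12. p, u
13. ~q, v
14. p, v
Accessibility: uRu, uRv, vRu, vRv

Satisfiable (open branch found)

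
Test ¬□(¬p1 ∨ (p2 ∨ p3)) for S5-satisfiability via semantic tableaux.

1. ¬□(¬p1 ∨ (p2 ∨ p3)), w0
2. ¬(¬p1 ∨ (p2 ∨ p3)), w1   [¬□-rule on 1: fresh world w1, w0Rw1]
3. p1, w1   [¬∨-rule on 2]
4. ¬(p2 ∨ p3), w1   [¬∨-rule on 2]
5. ¬p2, w1   [¬∨-rule on 4]
6. ¬p3, w1   [¬∨-rule on 4]
Accessibility: w0Rw0, w0Rw1, w1Rw0, w1Rw1

Yes, satisfiable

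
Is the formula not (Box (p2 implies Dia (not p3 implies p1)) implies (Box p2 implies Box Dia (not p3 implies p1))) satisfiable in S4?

Unsatisfiable (every branch closes)

1. not (Box (p2 implies Dia (not p3 implies p1)) implies (Box p2 implies Box Dia (not p3 implies p1))), 0
2. Box (p2 implies Dia (not p3 implies p1)), 0   [neg-implies-rule on 1]
3. not (Box p2 implies Box Dia (not p3 implies p1)), 0   [neg-implies-rule on 1]
4. Box p2, 0   [neg-implies-rule on 3]
5. not Box Dia (not p3 implies p1), 0   [neg-implies-rule on 3]
6. p2 implies Dia (not p3 implies p1), 0   [Box-rule on 2 via 0R0]
7. p2, 0   [Box-rule on 4 via 0R0]
8. Dia (not p3 implies p1), 0   [implies-rule on 6 (branches; this branch)]
9. not Dia (not p3 implies p1), 1   [neg-Box-rule on 5: fresh world 1, 0R1]
10. p2 implies Dia (not p3 implies p1), 1   [Box-rule on 2 via 0R1]
11. p2, 1   [Box-rule on 4 via 0R1]
12. not (not p3 implies p1), 1   [neg-Dia-rule on 9 via 1R1]
13. not p3, 1   [neg-implies-rule on 12]
14. not p1, 1   [neg-implies-rule on 12]
15. Dia (not p3 implies p1), 1   [implies-rule on 10 (branches; this branch)]
16. not p3 implies p1, 2   [Dia-rule on 8: fresh world 2, 0R2]
17. p2 implies Dia (not p3 implies p1), 2   [Box-rule on 2 via 0R2]
18. p2, 2   [Box-rule on 4 via 0R2]
19. p1, 2   [implies-rule on 16 (branches; this branch)]
20. Dia (not p3 implies p1), 2   [implies-rule on 17 (branches; this branch)]
21. not p3 implies p1, 3   [Dia-rule on 15: fresh world 3, 1R3]
22. p2 implies Dia (not p3 implies p1), 3   [Box-rule on 2 via 0R3]
23. p2, 3   [Box-rule on 4 via 0R3]
24. not (not p3 implies p1), 3   [neg-Dia-rule on 9 via 1R3]
25. not p3, 3   [neg-implies-rule on 24]
26. not p1, 3   [neg-implies-rule on 24]
27. p1, 3   [implies-rule on 21 (branches; this branch)]
Accessibility: 0R0, 0R1, 0R2, 0R3, 1R1, 1R3, 2R2, 3R3
Branch closes: p1 and not p1 both at 3.
All branches of the tableau close; one closing branch shown above.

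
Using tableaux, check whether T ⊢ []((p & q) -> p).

Valid

Tableau for the negation ~[]((p & q) -> p):
1. ~[]((p & q) -> p), w0
2. ~((p & q) -> p), w1
3. p & q, w1
4. ~p, w1
5. p, w1
6. q, w1
Accessibility: w0Rw0, w0Rw1, w1Rw1
Branch closes: p and ~p both at w1.
Every branch of the negation's tableau closes; the branch above is one of them.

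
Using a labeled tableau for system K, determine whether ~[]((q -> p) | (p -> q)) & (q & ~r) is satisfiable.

1. ~[]((q -> p) | (p -> q)) & (q & ~r), w0
2. ~[]((q -> p) | (p -> q)), w0   [&-rule on 1]
3. q & ~r, w0   [&-rule on 1]
4. q, w0   [&-rule on 3]
5. ~r, w0   [&-rule on 3]
6. ~((q -> p) | (p -> q)), w1   [~[]-rule on 2: fresh world w1, w0Rw1]
7. ~(q -> p), w1   [~|-rule on 6]
8. ~(p -> q), w1   [~|-rule on 6]
9. q, w1   [~->-rule on 7]
10. ~p, w1   [~->-rule on 7]
11. p, w1   [~->-rule on 8]
12. ~q, w1   [~->-rule on 8]
Accessibility: w0Rw1
Branch closes: p and ~p both at w1.
Every branch closes; the branch above is one of them.

No, unsatisfiable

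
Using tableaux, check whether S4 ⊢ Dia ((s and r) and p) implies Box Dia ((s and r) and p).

Tableau for the negation not (Dia ((s and r) and p) implies Box Dia ((s and r) and p)):
1. not (Dia ((s and r) and p) implies Box Dia ((s and r) and p)), 0
2. Dia ((s and r) and p), 0
3. not Box Dia ((s and r) and p), 0
4. (s and r) and p, 1
5. s and r, 1
6. p, 1
7. s, 1
8. r, 1
9. not Dia ((s and r) and p), 2
10. not ((s and r) and p), 2
11. not p, 2
Accessibility: 0R0, 0R1, 0R2, 1R1, 2R2
The negation has an open branch (countermodel exists).

No, not valid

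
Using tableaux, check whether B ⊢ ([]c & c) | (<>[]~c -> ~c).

Valid in B

Tableau for the negation ~(([]c & c) | (<>[]~c -> ~c)):
1. ~(([]c & c) | (<>[]~c -> ~c)), w0
2. ~([]c & c), w0   [~|-rule on 1]
3. ~(<>[]~c -> ~c), w0   [~|-rule on 1]
4. <>[]~c, w0   [~->-rule on 3]
5. c, w0   [~->-rule on 3]
6. ~[]c, w0   [~&-rule on 2 (branches; this branch)]
7. []~c, w1   [<>-rule on 4: fresh world w1, w0Rw1]
8. ~c, w0   [[]-rule on 7 via w1Rw0]
Accessibility: w0Rw0, w0Rw1, w1Rw0, w1Rw1
Branch closes: c and ~c both at w0.
All branches of the negation close; one closing branch shown above.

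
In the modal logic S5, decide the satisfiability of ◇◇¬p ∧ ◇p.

Satisfiable

1. ◇◇¬p ∧ ◇p, 0
2. ◇◇¬p, 0
3. ◇p, 0
4. ◇¬p, 1
5. p, 2
6. ¬p, 3
Accessibility: 0R0, 0R1, 0R2, 0R3, 1R0, 1R1, 1R2, 1R3, 2R0, 2R1, 2R2, 2R3, 3R0, 3R1, 3R2, 3R3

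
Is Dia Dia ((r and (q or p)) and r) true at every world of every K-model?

No, not valid

Tableau for the negation not Dia Dia ((r and (q or p)) and r):
1. not Dia Dia ((r and (q or p)) and r), w0
The negation has an open branch (countermodel exists).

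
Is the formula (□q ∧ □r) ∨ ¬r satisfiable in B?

1. (□q ∧ □r) ∨ ¬r, u
2. ¬r, u
Accessibility: uRu

Satisfiable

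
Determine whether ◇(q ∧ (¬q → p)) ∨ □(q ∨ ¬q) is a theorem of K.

Valid in K

Tableau for the negation ¬(◇(q ∧ (¬q → p)) ∨ □(q ∨ ¬q)):
1. ¬(◇(q ∧ (¬q → p)) ∨ □(q ∨ ¬q)), 0
2. ¬◇(q ∧ (¬q → p)), 0
3. ¬□(q ∨ ¬q), 0
4. ¬(q ∨ ¬q), 1
5. ¬q, 1
6. q, 1
Accessibility: 0R1
Branch closes: q and ¬q both at 1.
All branches of the negation close; one closing branch shown above.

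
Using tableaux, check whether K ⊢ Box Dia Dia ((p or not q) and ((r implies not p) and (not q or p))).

Tableau for the negation not Box Dia Dia ((p or not q) and ((r implies not p) and (not q or p))):
1. not Box Dia Dia ((p or not q) and ((r implies not p) and (not q or p))), 0
2. not Dia Dia ((p or not q) and ((r implies not p) and (not q or p))), 1
Accessibility: 0R1
The negation has an open branch (countermodel exists).

Invalid (countermodel exists)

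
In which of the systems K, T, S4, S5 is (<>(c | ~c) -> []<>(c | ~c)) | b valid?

T, S4, S5

T-tableau for the negation ~((<>(c | ~c) -> []<>(c | ~c)) | b):
1. ~((<>(c | ~c) -> []<>(c | ~c)) | b), w0
2. ~(<>(c | ~c) -> []<>(c | ~c)), w0
3. ~b, w0
4. <>(c | ~c), w0
5. ~[]<>(c | ~c), w0
6. c | ~c, w1
7. ~c, w1
8. ~<>(c | ~c), w2
9. ~(c | ~c), w2
10. ~c, w2
11. c, w2
Accessibility: w0Rw0, w0Rw1, w0Rw2, w1Rw1, w2Rw2
Branch closes: c and ~c both at w2.
Every branch closes (one shown): valid in T, hence also in S4, S5 (every theorem of T is a theorem of S4 and S5).
K-tableau for the negation ~((<>(c | ~c) -> []<>(c | ~c)) | b):
1. ~((<>(c | ~c) -> []<>(c | ~c)) | b), w0
2. ~(<>(c | ~c) -> []<>(c | ~c)), w0
3. ~b, w0
4. <>(c | ~c), w0
5. ~[]<>(c | ~c), w0
6. c | ~c, w1
7. ~c, w1
8. ~<>(c | ~c), w2
Accessibility: w0Rw1, w0Rw2
Complete open branch: countermodel on a K-frame, so not valid in K.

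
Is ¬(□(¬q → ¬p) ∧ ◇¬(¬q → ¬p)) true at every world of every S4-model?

Valid in S4

Tableau for the negation □(¬q → ¬p) ∧ ◇¬(¬q → ¬p):
1. □(¬q → ¬p) ∧ ◇¬(¬q → ¬p), w0
2. □(¬q → ¬p), w0
3. ◇¬(¬q → ¬p), w0
4. ¬q → ¬p, w0
5. ¬p, w0
6. ¬(¬q → ¬p), w1
7. ¬q, w1
8. p, w1
9. ¬q → ¬p, w1
10. ¬p, w1
Accessibility: w0Rw0, w0Rw1, w1Rw1
Branch closes: p and ¬p both at w1.
All branches of the negation close; one closing branch shown above.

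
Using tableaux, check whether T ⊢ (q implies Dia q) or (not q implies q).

Tableau for the negation not ((q implies Dia q) or (not q implies q)):
1. not ((q implies Dia q) or (not q implies q)), u
2. not (q implies Dia q), u
3. not (not q implies q), u
4. q, u
5. not Dia q, u
6. not q, u
Accessibility: uRu
Branch closes: q and not q both at u.
Every branch of the negation's tableau closes; the branch above is one of them.

Valid in T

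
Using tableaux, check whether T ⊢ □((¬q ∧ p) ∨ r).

No, not valid

Tableau for the negation ¬□((¬q ∧ p) ∨ r):
1. ¬□((¬q ∧ p) ∨ r), w0
2. ¬((¬q ∧ p) ∨ r), w1
3. ¬(¬q ∧ p), w1
4. ¬r, w1
5. ¬p, w1
Accessibility: w0Rw0, w0Rw1, w1Rw1
The negation has an open branch (countermodel exists).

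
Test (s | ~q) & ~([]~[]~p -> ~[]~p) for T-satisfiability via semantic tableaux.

Unsatisfiable (every branch closes)

1. (s | ~q) & ~([]~[]~p -> ~[]~p), 0
2. s | ~q, 0
3. ~([]~[]~p -> ~[]~p), 0
4. []~[]~p, 0
5. []~p, 0
6. ~[]~p, 0
7. ~p, 0
8. ~q, 0
9. p, 1
10. ~[]~p, 1
11. ~p, 1
Accessibility: 0R0, 0R1, 1R1
Branch closes: p and ~p both at 1.
(One branch shown.) All branches close.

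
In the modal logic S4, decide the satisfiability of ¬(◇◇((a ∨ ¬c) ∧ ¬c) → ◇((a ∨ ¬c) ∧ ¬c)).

1. ¬(◇◇((a ∨ ¬c) ∧ ¬c) → ◇((a ∨ ¬c) ∧ ¬c)), w0
2. ◇◇((a ∨ ¬c) ∧ ¬c), w0
3. ¬◇((a ∨ ¬c) ∧ ¬c), w0
4. ¬((a ∨ ¬c) ∧ ¬c), w0
5. ¬(a ∨ ¬c), w0
6. ¬a, w0
7. c, w0
8. ◇((a ∨ ¬c) ∧ ¬c), w1
9. ¬((a ∨ ¬c) ∧ ¬c), w1
10. ¬(a ∨ ¬c), w1
11. ¬a, w1
12. c, w1
13. (a ∨ ¬c) ∧ ¬c, w2
14. a ∨ ¬c, w2
15. ¬c, w2
16. ¬((a ∨ ¬c) ∧ ¬c), w2
17. ¬(a ∨ ¬c), w2
18. ¬a, w2
19. c, w2
Accessibility: w0Rw0, w0Rw1, w0Rw2, w1Rw1, w1Rw2, w2Rw2
Branch closes: c and ¬c both at w2.
Every branch closes; the branch above is one of them.

Unsatisfiable (every branch closes)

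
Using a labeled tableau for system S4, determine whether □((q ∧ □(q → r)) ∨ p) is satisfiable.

1. □((q ∧ □(q → r)) ∨ p), w0
2. (q ∧ □(q → r)) ∨ p, w0
3. p, w0
Accessibility: w0Rw0

Yes, satisfiable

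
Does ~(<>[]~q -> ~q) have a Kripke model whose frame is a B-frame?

Unsatisfiable (every branch closes)

1. ~(<>[]~q -> ~q), u
2. <>[]~q, u
3. q, u
4. []~q, v
5. ~q, u
Accessibility: uRu, uRv, vRu, vRv
Branch closes: q and ~q both at u.
(One branch shown.) All branches close.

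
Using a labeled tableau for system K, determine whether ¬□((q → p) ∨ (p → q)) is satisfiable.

Unsatisfiable

1. ¬□((q → p) ∨ (p → q)), u
2. ¬((q → p) ∨ (p → q)), v
3. ¬(q → p), v
4. ¬(p → q), v
5. q, v
6. ¬p, v
7. p, v
8. ¬q, v
Accessibility: uRv
Branch closes: p and ¬p both at v.
All branches of the tableau close; one closing branch shown above.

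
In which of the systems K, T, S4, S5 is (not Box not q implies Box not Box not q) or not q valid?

S4-tableau for the negation not ((not Box not q implies Box not Box not q) or not q):
1. not ((not Box not q implies Box not Box not q) or not q), 0
2. not (not Box not q implies Box not Box not q), 0
3. q, 0
4. not Box not q, 0
5. not Box not Box not q, 0
6. q, 1
7. Box not q, 2
8. not q, 2
Accessibility: 0R0, 0R1, 0R2, 1R1, 2R2
Complete open branch: countermodel on an S4-frame, so not valid in S4, nor in K, T (the same frame is also a K-frame and a T-frame).
S5-tableau for the negation not ((not Box not q implies Box not Box not q) or not q):
1. not ((not Box not q implies Box not Box not q) or not q), 0
2. not (not Box not q implies Box not Box not q), 0
3. q, 0
4. not Box not q, 0
5. not Box not Box not q, 0
6. q, 1
7. Box not q, 2
8. not q, 0
Accessibility: 0R0, 0R1, 0R2, 1R0, 1R1, 1R2, 2R0, 2R1, 2R2
Branch closes: q and not q both at 0.
Every branch closes (one shown): valid in S5.

S5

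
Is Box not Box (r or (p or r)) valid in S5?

Tableau for the negation not Box not Box (r or (p or r)):
1. not Box not Box (r or (p or r)), u
2. Box (r or (p or r)), v
3. r or (p or r), u
4. r or (p or r), v
5. p or r, u
6. p or r, v
7. r, u
8. r, v
Accessibility: uRu, uRv, vRu, vRv
The negation has an open branch (countermodel exists).

No, not valid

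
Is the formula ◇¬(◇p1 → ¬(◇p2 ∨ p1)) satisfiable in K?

1. ◇¬(◇p1 → ¬(◇p2 ∨ p1)), 0
2. ¬(◇p1 → ¬(◇p2 ∨ p1)), 1
3. ◇p1, 1
4. ◇p2 ∨ p1, 1
5. p1, 1
6. p1, 2
Accessibility: 0R1, 1R2

Satisfiable (open branch found)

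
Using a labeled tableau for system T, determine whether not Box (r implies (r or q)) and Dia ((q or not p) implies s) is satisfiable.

1. not Box (r implies (r or q)) and Dia ((q or not p) implies s), u
2. not Box (r implies (r or q)), u
3. Dia ((q or not p) implies s), u
4. not (r implies (r or q)), v
5. r, v
6. not (r or q), v
7. not r, v
8. not q, v
Accessibility: uRu, uRv, vRv
Branch closes: r and not r both at v.
Every branch closes; the branch above is one of them.

Unsatisfiable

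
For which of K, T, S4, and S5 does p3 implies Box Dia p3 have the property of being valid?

S5-tableau for the negation not (p3 implies Box Dia p3):
1. not (p3 implies Box Dia p3), w0
2. p3, w0
3. not Box Dia p3, w0
4. not Dia p3, w1
5. not p3, w0
Accessibility: w0Rw0, w0Rw1, w1Rw0, w1Rw1
Branch closes: p3 and not p3 both at w0.
Every branch closes (one shown): valid in S5.
S4-tableau for the negation not (p3 implies Box Dia p3):
1. not (p3 implies Box Dia p3), w0
2. p3, w0
3. not Box Dia p3, w0
4. not Dia p3, w1
5. not p3, w1
Accessibility: w0Rw0, w0Rw1, w1Rw1
Complete open branch: countermodel on an S4-frame, so not valid in S4, nor in K, T (the same frame is also a K-frame and a T-frame).

S5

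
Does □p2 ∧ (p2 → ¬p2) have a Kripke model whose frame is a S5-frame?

Unsatisfiable

1. □p2 ∧ (p2 → ¬p2), w0
2. □p2, w0   [∧-rule on 1]
3. p2 → ¬p2, w0   [∧-rule on 1]
4. p2, w0   [□-rule on 2 via w0Rw0]
5. ¬p2, w0   [→-rule on 3 (branches; this branch)]
Accessibility: w0Rw0
Branch closes: p2 and ¬p2 both at w0.
(One branch shown.) All branches close.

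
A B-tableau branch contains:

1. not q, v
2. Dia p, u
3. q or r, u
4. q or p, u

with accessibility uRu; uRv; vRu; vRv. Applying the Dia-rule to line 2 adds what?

a fresh world w with uRw, and p at w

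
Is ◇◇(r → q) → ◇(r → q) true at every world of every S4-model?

Tableau for the negation ¬(◇◇(r → q) → ◇(r → q)):
1. ¬(◇◇(r → q) → ◇(r → q)), u
2. ◇◇(r → q), u   [¬→-rule on 1]
3. ¬◇(r → q), u   [¬→-rule on 1]
4. ¬(r → q), u   [¬◇-rule on 3 via uRu]
5. r, u   [¬→-rule on 4]
6. ¬q, u   [¬→-rule on 4]
7. ◇(r → q), v   [◇-rule on 2: fresh world v, uRv]
8. ¬(r → q), v   [¬◇-rule on 3 via uRv]
9. r, v   [¬→-rule on 8]
10. ¬q, v   [¬→-rule on 8]
11. r → q, w   [◇-rule on 7: fresh world w, vRw]
12. ¬(r → q), w   [¬◇-rule on 3 via uRw]
13. r, w   [¬→-rule on 12]
14. ¬q, w   [¬→-rule on 12]
15. q, w   [→-rule on 11 (branches; this branch)]
Accessibility: uRu, uRv, uRw, vRv, vRw, wRw
Branch closes: q and ¬q both at w.
All branches of the negation close; one closing branch shown above.

Valid in S4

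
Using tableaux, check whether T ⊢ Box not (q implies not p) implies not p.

Tableau for the negation not (Box not (q implies not p) implies not p):
1. not (Box not (q implies not p) implies not p), 0
2. Box not (q implies not p), 0
3. p, 0
4. not (q implies not p), 0
5. q, 0
Accessibility: 0R0
The negation has an open branch (countermodel exists).

Invalid (countermodel exists)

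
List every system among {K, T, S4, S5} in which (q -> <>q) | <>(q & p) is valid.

K-tableau for the negation ~((q -> <>q) | <>(q & p)):
1. ~((q -> <>q) | <>(q & p)), 0
2. ~(q -> <>q), 0
3. ~<>(q & p), 0
4. q, 0
5. ~<>q, 0
Complete open branch: countermodel on a K-frame, so not valid in K.
T-tableau for the negation ~((q -> <>q) | <>(q & p)):
1. ~((q -> <>q) | <>(q & p)), 0
2. ~(q -> <>q), 0
3. ~<>(q & p), 0
4. q, 0
5. ~<>q, 0
6. ~(q & p), 0
7. ~q, 0
Accessibility: 0R0
Branch closes: q and ~q both at 0.
Every branch closes (one shown): valid in T, hence also in S4, S5 (every theorem of T is a theorem of S4 and S5).

T, S4, S5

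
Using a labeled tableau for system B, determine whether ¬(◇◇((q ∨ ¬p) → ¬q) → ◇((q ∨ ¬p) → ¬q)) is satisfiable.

1. ¬(◇◇((q ∨ ¬p) → ¬q) → ◇((q ∨ ¬p) → ¬q)), u
2. ◇◇((q ∨ ¬p) → ¬q), u
3. ¬◇((q ∨ ¬p) → ¬q), u
4. ¬((q ∨ ¬p) → ¬q), u
5. q ∨ ¬p, u
6. q, u
7. ¬p, u
8. ◇((q ∨ ¬p) → ¬q), v
9. ¬((q ∨ ¬p) → ¬q), v
10. q ∨ ¬p, v
11. q, v
12. ¬p, v
13. (q ∨ ¬p) → ¬q, w
14. ¬q, w
Accessibility: uRu, uRv, vRu, vRv, vRw, wRv, wRw

Yes, satisfiable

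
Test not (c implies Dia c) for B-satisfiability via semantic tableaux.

Unsatisfiable (every branch closes)

1. not (c implies Dia c), u
2. c, u
3. not Dia c, u
4. not c, u
Accessibility: uRu
Branch closes: c and not c both at u.
(One branch shown.) All branches close.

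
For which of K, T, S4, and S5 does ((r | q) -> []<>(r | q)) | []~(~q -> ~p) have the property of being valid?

S5

S4-tableau for the negation ~(((r | q) -> []<>(r | q)) | []~(~q -> ~p)):
1. ~(((r | q) -> []<>(r | q)) | []~(~q -> ~p)), 0
2. ~((r | q) -> []<>(r | q)), 0
3. ~[]~(~q -> ~p), 0
4. r | q, 0
5. ~[]<>(r | q), 0
6. q, 0
7. ~q -> ~p, 1
8. ~p, 1
9. ~<>(r | q), 2
10. ~(r | q), 2
11. ~r, 2
12. ~q, 2
Accessibility: 0R0, 0R1, 0R2, 1R1, 2R2
Complete open branch: countermodel on an S4-frame, so not valid in S4, nor in K, T (the same frame is also a K-frame and a T-frame).
S5-tableau for the negation ~(((r | q) -> []<>(r | q)) | []~(~q -> ~p)):
1. ~(((r | q) -> []<>(r | q)) | []~(~q -> ~p)), 0
2. ~((r | q) -> []<>(r | q)), 0
3. ~[]~(~q -> ~p), 0
4. r | q, 0
5. ~[]<>(r | q), 0
6. q, 0
7. ~q -> ~p, 1
8. ~p, 1
9. ~<>(r | q), 2
10. ~(r | q), 0
11. ~r, 0
12. ~q, 0
Accessibility: 0R0, 0R1, 0R2, 1R0, 1R1, 1R2, 2R0, 2R1, 2R2
Branch closes: q and ~q both at 0.
Every branch closes (one shown): valid in S5.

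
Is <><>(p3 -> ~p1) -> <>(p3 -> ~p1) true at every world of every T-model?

Tableau for the negation ~(<><>(p3 -> ~p1) -> <>(p3 -> ~p1)):
1. ~(<><>(p3 -> ~p1) -> <>(p3 -> ~p1)), 0
2. <><>(p3 -> ~p1), 0
3. ~<>(p3 -> ~p1), 0
4. ~(p3 -> ~p1), 0
5. p3, 0
6. p1, 0
7. <>(p3 -> ~p1), 1
8. ~(p3 -> ~p1), 1
9. p3, 1
10. p1, 1
11. p3 -> ~p1, 2
12. ~p1, 2
Accessibility: 0R0, 0R1, 1R1, 1R2, 2R2
The negation has an open branch (countermodel exists).

No, not valid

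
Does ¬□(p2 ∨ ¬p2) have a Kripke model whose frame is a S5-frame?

Unsatisfiable

1. ¬□(p2 ∨ ¬p2), w0
2. ¬(p2 ∨ ¬p2), w1   [¬□-rule on 1: fresh world w1, w0Rw1]
3. ¬p2, w1   [¬∨-rule on 2]
4. p2, w1   [¬∨-rule on 2]
Accessibility: w0Rw0, w0Rw1, w1Rw0, w1Rw1
Branch closes: p2 and ¬p2 both at w1.
All branches of the tableau close; one closing branch shown above.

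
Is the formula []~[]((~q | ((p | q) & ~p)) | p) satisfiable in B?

1. []~[]((~q | ((p | q) & ~p)) | p), 0
2. ~[]((~q | ((p | q) & ~p)) | p), 0
3. ~((~q | ((p | q) & ~p)) | p), 1
4. ~(~q | ((p | q) & ~p)), 1
5. ~p, 1
6. q, 1
7. ~((p | q) & ~p), 1
8. ~[]((~q | ((p | q) & ~p)) | p), 1
9. ~(p | q), 1
10. ~q, 1
Accessibility: 0R0, 0R1, 1R0, 1R1
Branch closes: q and ~q both at 1.
All branches of the tableau close; one closing branch shown above.

Unsatisfiable (every branch closes)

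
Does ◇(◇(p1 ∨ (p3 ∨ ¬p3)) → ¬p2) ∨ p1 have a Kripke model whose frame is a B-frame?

1. ◇(◇(p1 ∨ (p3 ∨ ¬p3)) → ¬p2) ∨ p1, u
2. p1, u
Accessibility: uRu

Satisfiable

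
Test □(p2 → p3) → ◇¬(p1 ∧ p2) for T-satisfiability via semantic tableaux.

1. □(p2 → p3) → ◇¬(p1 ∧ p2), u
2. ◇¬(p1 ∧ p2), u
3. ¬(p1 ∧ p2), v
4. ¬p2, v
Accessibility: uRu, uRv, vRv

Satisfiable (open branch found)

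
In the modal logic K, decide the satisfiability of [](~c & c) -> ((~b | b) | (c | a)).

1. [](~c & c) -> ((~b | b) | (c | a)), 0
2. (~b | b) | (c | a), 0   [->-rule on 1 (branches; this branch)]
3. c | a, 0   [|-rule on 2 (branches; this branch)]
4. a, 0   [|-rule on 3 (branches; this branch)]

Yes, satisfiable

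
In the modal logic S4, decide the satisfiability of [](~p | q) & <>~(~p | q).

1. [](~p | q) & <>~(~p | q), w0
2. [](~p | q), w0
3. <>~(~p | q), w0
4. ~p | q, w0
5. q, w0
6. ~(~p | q), w1
7. p, w1
8. ~q, w1
9. ~p | q, w1
10. q, w1
Accessibility: w0Rw0, w0Rw1, w1Rw1
Branch closes: q and ~q both at w1.
Every branch closes; the branch above is one of them.

Unsatisfiable (every branch closes)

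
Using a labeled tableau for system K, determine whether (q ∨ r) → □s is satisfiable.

1. (q ∨ r) → □s, 0
2. □s, 0

Yes, satisfiable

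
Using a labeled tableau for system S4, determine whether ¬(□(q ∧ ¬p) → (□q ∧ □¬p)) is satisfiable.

No, unsatisfiable

1. ¬(□(q ∧ ¬p) → (□q ∧ □¬p)), u
2. □(q ∧ ¬p), u   [¬→-rule on 1]
3. ¬(□q ∧ □¬p), u   [¬→-rule on 1]
4. q ∧ ¬p, u   [□-rule on 2 via uRu]
5. q, u   [∧-rule on 4]
6. ¬p, u   [∧-rule on 4]
7. ¬□¬p, u   [¬∧-rule on 3 (branches; this branch)]
8. p, v   [¬□-rule on 7: fresh world v, uRv]
9. q ∧ ¬p, v   [□-rule on 2 via uRv]
10. q, v   [∧-rule on 9]
11. ¬p, v   [∧-rule on 9]
Accessibility: uRu, uRv, vRv
Branch closes: p and ¬p both at v.
Every branch closes; the branch above is one of them.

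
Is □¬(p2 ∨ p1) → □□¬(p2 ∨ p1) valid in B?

No, not valid

Tableau for the negation ¬(□¬(p2 ∨ p1) → □□¬(p2 ∨ p1)):
1. ¬(□¬(p2 ∨ p1) → □□¬(p2 ∨ p1)), w0
2. □¬(p2 ∨ p1), w0   [¬→-rule on 1]
3. ¬□□¬(p2 ∨ p1), w0   [¬→-rule on 1]
4. ¬(p2 ∨ p1), w0   [□-rule on 2 via w0Rw0]
5. ¬p2, w0   [¬∨-rule on 4]
6. ¬p1, w0   [¬∨-rule on 4]
7. ¬□¬(p2 ∨ p1), w1   [¬□-rule on 3: fresh world w1, w0Rw1]
8. ¬(p2 ∨ p1), w1   [□-rule on 2 via w0Rw1]
9. ¬p2, w1   [¬∨-rule on 8]
10. ¬p1, w1   [¬∨-rule on 8]
11. p2 ∨ p1, w2   [¬□-rule on 7: fresh world w2, w1Rw2]
12. p1, w2   [∨-rule on 11 (branches; this branch)]
Accessibility: w0Rw0, w0Rw1, w1Rw0, w1Rw1, w1Rw2, w2Rw1, w2Rw2
The negation has an open branch (countermodel exists).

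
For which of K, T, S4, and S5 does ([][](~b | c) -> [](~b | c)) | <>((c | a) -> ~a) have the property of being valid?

K-tableau for the negation ~(([][](~b | c) -> [](~b | c)) | <>((c | a) -> ~a)):
1. ~(([][](~b | c) -> [](~b | c)) | <>((c | a) -> ~a)), 0
2. ~([][](~b | c) -> [](~b | c)), 0
3. ~<>((c | a) -> ~a), 0
4. [][](~b | c), 0
5. ~[](~b | c), 0
6. ~(~b | c), 1
7. b, 1
8. ~c, 1
9. ~((c | a) -> ~a), 1
10. c | a, 1
11. a, 1
12. [](~b | c), 1
Accessibility: 0R1
Complete open branch: countermodel on a K-frame, so not valid in K.
T-tableau for the negation ~(([][](~b | c) -> [](~b | c)) | <>((c | a) -> ~a)):
1. ~(([][](~b | c) -> [](~b | c)) | <>((c | a) -> ~a)), 0
2. ~([][](~b | c) -> [](~b | c)), 0
3. ~<>((c | a) -> ~a), 0
4. [][](~b | c), 0
5. ~[](~b | c), 0
6. ~((c | a) -> ~a), 0
7. c | a, 0
8. a, 0
9. [](~b | c), 0
10. ~b | c, 0
11. c, 0
12. ~(~b | c), 1
13. b, 1
14. ~c, 1
15. ~((c | a) -> ~a), 1
16. c | a, 1
17. a, 1
18. [](~b | c), 1
19. ~b | c, 1
20. c, 1
Accessibility: 0R0, 0R1, 1R1
Branch closes: c and ~c both at 1.
Every branch closes (one shown): valid in T, hence also in S4, S5 (every theorem of T is a theorem of S4 and S5).

T, S4, S5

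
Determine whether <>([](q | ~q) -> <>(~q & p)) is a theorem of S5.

No, not valid

Tableau for the negation ~<>([](q | ~q) -> <>(~q & p)):
1. ~<>([](q | ~q) -> <>(~q & p)), w0
2. ~([](q | ~q) -> <>(~q & p)), w0   [~<>-rule on 1 via w0Rw0]
3. [](q | ~q), w0   [~->-rule on 2]
4. ~<>(~q & p), w0   [~->-rule on 2]
5. q | ~q, w0   [[]-rule on 3 via w0Rw0]
6. ~(~q & p), w0   [~<>-rule on 4 via w0Rw0]
7. ~q, w0   [|-rule on 5 (branches; this branch)]
8. ~p, w0   [~&-rule on 6 (branches; this branch)]
Accessibility: w0Rw0
The negation has an open branch (countermodel exists).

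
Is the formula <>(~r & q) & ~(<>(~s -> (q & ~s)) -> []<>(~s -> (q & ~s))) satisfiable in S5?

1. <>(~r & q) & ~(<>(~s -> (q & ~s)) -> []<>(~s -> (q & ~s))), u
2. <>(~r & q), u
3. ~(<>(~s -> (q & ~s)) -> []<>(~s -> (q & ~s))), u
4. <>(~s -> (q & ~s)), u
5. ~[]<>(~s -> (q & ~s)), u
6. ~r & q, v
7. ~r, v
8. q, v
9. ~s -> (q & ~s), w
10. q & ~s, w
11. q, w
12. ~s, w
13. ~<>(~s -> (q & ~s)), x
14. ~(~s -> (q & ~s)), u
15. ~s, u
16. ~(q & ~s), u
17. ~(~s -> (q & ~s)), v
18. ~s, v
19. ~(q & ~s), v
20. ~(~s -> (q & ~s)), w
21. ~(q & ~s), w
22. ~(~s -> (q & ~s)), x
23. ~s, x
24. ~(q & ~s), x
25. ~q, u
26. s, v
Accessibility: uRu, uRv, uRw, uRx, vRu, vRv, vRw, vRx, wRu, wRv, wRw, wRx, xRu, xRv, xRw, xRx
Branch closes: s and ~s both at v.
All branches of the tableau close; one closing branch shown above.

Unsatisfiable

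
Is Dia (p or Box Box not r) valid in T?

Not valid

Tableau for the negation not Dia (p or Box Box not r):
1. not Dia (p or Box Box not r), u
2. not (p or Box Box not r), u
3. not p, u
4. not Box Box not r, u
5. not Box not r, v
6. not (p or Box Box not r), v
7. not p, v
8. not Box Box not r, v
9. r, w
10. not Box not r, x
11. r, y
Accessibility: uRu, uRv, vRv, vRw, vRx, wRw, xRx, xRy, yRy
The negation has an open branch (countermodel exists).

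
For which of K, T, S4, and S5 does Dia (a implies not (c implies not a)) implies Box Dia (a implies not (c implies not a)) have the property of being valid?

S4-tableau for the negation not (Dia (a implies not (c implies not a)) implies Box Dia (a implies not (c implies not a))):
1. not (Dia (a implies not (c implies not a)) implies Box Dia (a implies not (c implies not a))), 0
2. Dia (a implies not (c implies not a)), 0
3. not Box Dia (a implies not (c implies not a)), 0
4. a implies not (c implies not a), 1
5. not (c implies not a), 1
6. c, 1
7. a, 1
8. not Dia (a implies not (c implies not a)), 2
9. not (a implies not (c implies not a)), 2
10. a, 2
11. c implies not a, 2
12. not c, 2
Accessibility: 0R0, 0R1, 0R2, 1R1, 2R2
Complete open branch: countermodel on an S4-frame, so not valid in S4, nor in K, T (the same frame is also a K-frame and a T-frame).
S5-tableau for the negation not (Dia (a implies not (c implies not a)) implies Box Dia (a implies not (c implies not a))):
1. not (Dia (a implies not (c implies not a)) implies Box Dia (a implies not (c implies not a))), 0
2. Dia (a implies not (c implies not a)), 0
3. not Box Dia (a implies not (c implies not a)), 0
4. a implies not (c implies not a), 1
5. not (c implies not a), 1
6. c, 1
7. a, 1
8. not Dia (a implies not (c implies not a)), 2
9. not (a implies not (c implies not a)), 0
10. a, 0
11. c implies not a, 0
12. not (a implies not (c implies not a)), 1
13. c implies not a, 1
14. not (a implies not (c implies not a)), 2
15. a, 2
16. c implies not a, 2
17. not c, 0
18. not a, 1
Accessibility: 0R0, 0R1, 0R2, 1R0, 1R1, 1R2, 2R0, 2R1, 2R2
Branch closes: a and not a both at 1.
Every branch closes (one shown): valid in S5.

S5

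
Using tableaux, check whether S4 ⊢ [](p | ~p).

Tableau for the negation ~[](p | ~p):
1. ~[](p | ~p), 0
2. ~(p | ~p), 1
3. ~p, 1
4. p, 1
Accessibility: 0R0, 0R1, 1R1
Branch closes: p and ~p both at 1.
Every branch of the negation's tableau closes; the branch above is one of them.

Valid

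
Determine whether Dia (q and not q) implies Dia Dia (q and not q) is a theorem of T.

Valid

Tableau for the negation not (Dia (q and not q) implies Dia Dia (q and not q)):
1. not (Dia (q and not q) implies Dia Dia (q and not q)), u
2. Dia (q and not q), u
3. not Dia Dia (q and not q), u
4. not Dia (q and not q), u
5. not (q and not q), u
6. q, u
7. q and not q, v
8. q, v
9. not q, v
Accessibility: uRu, uRv, vRv
Branch closes: q and not q both at v.
All branches of the negation close; one closing branch shown above.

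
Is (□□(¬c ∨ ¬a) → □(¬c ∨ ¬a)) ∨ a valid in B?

Yes, valid

Tableau for the negation ¬((□□(¬c ∨ ¬a) → □(¬c ∨ ¬a)) ∨ a):
1. ¬((□□(¬c ∨ ¬a) → □(¬c ∨ ¬a)) ∨ a), w0
2. ¬(□□(¬c ∨ ¬a) → □(¬c ∨ ¬a)), w0   [¬∨-rule on 1]
3. ¬a, w0   [¬∨-rule on 1]
4. □□(¬c ∨ ¬a), w0   [¬→-rule on 2]
5. ¬□(¬c ∨ ¬a), w0   [¬→-rule on 2]
6. □(¬c ∨ ¬a), w0   [□-rule on 4 via w0Rw0]
7. ¬c ∨ ¬a, w0   [□-rule on 6 via w0Rw0]
8. ¬(¬c ∨ ¬a), w1   [¬□-rule on 5: fresh world w1, w0Rw1]
9. c, w1   [¬∨-rule on 8]
10. a, w1   [¬∨-rule on 8]
11. □(¬c ∨ ¬a), w1   [□-rule on 4 via w0Rw1]
12. ¬c ∨ ¬a, w1   [□-rule on 6 via w0Rw1]
13. ¬a, w1   [∨-rule on 12 (branches; this branch)]
Accessibility: w0Rw0, w0Rw1, w1Rw0, w1Rw1
Branch closes: a and ¬a both at w1.
Every branch of the negation's tableau closes; the branch above is one of them.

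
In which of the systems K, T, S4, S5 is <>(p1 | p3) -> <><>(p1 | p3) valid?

T-tableau for the negation ~(<>(p1 | p3) -> <><>(p1 | p3)):
1. ~(<>(p1 | p3) -> <><>(p1 | p3)), 0
2. <>(p1 | p3), 0
3. ~<><>(p1 | p3), 0
4. ~<>(p1 | p3), 0
5. ~(p1 | p3), 0
6. ~p1, 0
7. ~p3, 0
8. p1 | p3, 1
9. ~<>(p1 | p3), 1
10. ~(p1 | p3), 1
11. ~p1, 1
12. ~p3, 1
13. p3, 1
Accessibility: 0R0, 0R1, 1R1
Branch closes: p3 and ~p3 both at 1.
Every branch closes (one shown): valid in T, hence also in S4, S5 (every theorem of T is a theorem of S4 and S5).
K-tableau for the negation ~(<>(p1 | p3) -> <><>(p1 | p3)):
1. ~(<>(p1 | p3) -> <><>(p1 | p3)), 0
2. <>(p1 | p3), 0
3. ~<><>(p1 | p3), 0
4. p1 | p3, 1
5. ~<>(p1 | p3), 1
6. p3, 1
Accessibility: 0R1
Complete open branch: countermodel on a K-frame, so not valid in K.

T, S4, S5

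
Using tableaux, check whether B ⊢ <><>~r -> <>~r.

Tableau for the negation ~(<><>~r -> <>~r):
1. ~(<><>~r -> <>~r), u
2. <><>~r, u
3. ~<>~r, u
4. r, u
5. <>~r, v
6. r, v
7. ~r, w
Accessibility: uRu, uRv, vRu, vRv, vRw, wRv, wRw
The negation has an open branch (countermodel exists).

Not valid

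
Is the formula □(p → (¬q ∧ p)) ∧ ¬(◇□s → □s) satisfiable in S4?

1. □(p → (¬q ∧ p)) ∧ ¬(◇□s → □s), u
2. □(p → (¬q ∧ p)), u
3. ¬(◇□s → □s), u
4. ◇□s, u
5. ¬□s, u
6. p → (¬q ∧ p), u
7. ¬q ∧ p, u
8. ¬q, u
9. p, u
10. □s, v
11. p → (¬q ∧ p), v
12. s, v
13. ¬q ∧ p, v
14. ¬q, v
15. p, v
16. ¬s, w
17. p → (¬q ∧ p), w
18. ¬q ∧ p, w
19. ¬q, w
20. p, w
Accessibility: uRu, uRv, uRw, vRv, wRw

Satisfiable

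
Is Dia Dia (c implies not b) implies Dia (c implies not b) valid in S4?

Tableau for the negation not (Dia Dia (c implies not b) implies Dia (c implies not b)):
1. not (Dia Dia (c implies not b) implies Dia (c implies not b)), 0
2. Dia Dia (c implies not b), 0
3. not Dia (c implies not b), 0
4. not (c implies not b), 0
5. c, 0
6. b, 0
7. Dia (c implies not b), 1
8. not (c implies not b), 1
9. c, 1
10. b, 1
11. c implies not b, 2
12. not (c implies not b), 2
13. c, 2
14. b, 2
15. not b, 2
Accessibility: 0R0, 0R1, 0R2, 1R1, 1R2, 2R2
Branch closes: b and not b both at 2.
All branches of the negation close; one closing branch shown above.

Valid in S4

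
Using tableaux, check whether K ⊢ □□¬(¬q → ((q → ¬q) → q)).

Not valid

Tableau for the negation ¬□□¬(¬q → ((q → ¬q) → q)):
1. ¬□□¬(¬q → ((q → ¬q) → q)), w0
2. ¬□¬(¬q → ((q → ¬q) → q)), w1
3. ¬q → ((q → ¬q) → q), w2
4. (q → ¬q) → q, w2
5. q, w2
Accessibility: w0Rw1, w1Rw2
The negation has an open branch (countermodel exists).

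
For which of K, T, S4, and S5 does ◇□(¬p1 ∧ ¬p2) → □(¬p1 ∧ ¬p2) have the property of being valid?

S5

S4-tableau for the negation ¬(◇□(¬p1 ∧ ¬p2) → □(¬p1 ∧ ¬p2)):
1. ¬(◇□(¬p1 ∧ ¬p2) → □(¬p1 ∧ ¬p2)), w0
2. ◇□(¬p1 ∧ ¬p2), w0
3. ¬□(¬p1 ∧ ¬p2), w0
4. □(¬p1 ∧ ¬p2), w1
5. ¬p1 ∧ ¬p2, w1
6. ¬p1, w1
7. ¬p2, w1
8. ¬(¬p1 ∧ ¬p2), w2
9. p2, w2
Accessibility: w0Rw0, w0Rw1, w0Rw2, w1Rw1, w2Rw2
Complete open branch: countermodel on an S4-frame, so not valid in S4, nor in K, T (the same frame is also a K-frame and a T-frame).
S5-tableau for the negation ¬(◇□(¬p1 ∧ ¬p2) → □(¬p1 ∧ ¬p2)):
1. ¬(◇□(¬p1 ∧ ¬p2) → □(¬p1 ∧ ¬p2)), w0
2. ◇□(¬p1 ∧ ¬p2), w0
3. ¬□(¬p1 ∧ ¬p2), w0
4. □(¬p1 ∧ ¬p2), w1
5. ¬p1 ∧ ¬p2, w0
6. ¬p1, w0
7. ¬p2, w0
8. ¬p1 ∧ ¬p2, w1
9. ¬p1, w1
10. ¬p2, w1
11. ¬(¬p1 ∧ ¬p2), w2
12. ¬p1 ∧ ¬p2, w2
13. ¬p1, w2
14. ¬p2, w2
15. p2, w2
Accessibility: w0Rw0, w0Rw1, w0Rw2, w1Rw0, w1Rw1, w1Rw2, w2Rw0, w2Rw1, w2Rw2
Branch closes: p2 and ¬p2 both at w2.
Every branch closes (one shown): valid in S5.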